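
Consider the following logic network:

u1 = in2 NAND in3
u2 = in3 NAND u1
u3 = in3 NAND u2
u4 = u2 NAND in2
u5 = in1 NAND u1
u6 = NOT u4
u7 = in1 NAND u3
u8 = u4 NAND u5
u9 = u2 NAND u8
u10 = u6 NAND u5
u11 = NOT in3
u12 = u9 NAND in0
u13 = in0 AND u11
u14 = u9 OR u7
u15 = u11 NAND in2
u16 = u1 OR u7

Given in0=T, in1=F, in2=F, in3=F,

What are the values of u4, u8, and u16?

u1 = in2 NAND in3 = F NAND F = T
u2 = in3 NAND u1 = F NAND T = T
u3 = in3 NAND u2 = F NAND T = T
u4 = u2 NAND in2 = T NAND F = T
u5 = in1 NAND u1 = F NAND T = T
u7 = in1 NAND u3 = F NAND T = T
u8 = u4 NAND u5 = T NAND T = F
u16 = u1 OR u7 = T OR T = T

u4 = T  u8 = F  u16 = T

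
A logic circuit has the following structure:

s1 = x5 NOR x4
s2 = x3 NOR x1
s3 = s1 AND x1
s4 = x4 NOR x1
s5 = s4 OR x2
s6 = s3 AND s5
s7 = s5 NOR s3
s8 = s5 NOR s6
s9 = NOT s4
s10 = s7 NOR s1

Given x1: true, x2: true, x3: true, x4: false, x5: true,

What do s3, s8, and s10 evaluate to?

s3 = false; s8 = false; s10 = true

s1 = x5 NOR x4 = true NOR false = false
s3 = s1 AND x1 = false AND true = false
s4 = x4 NOR x1 = false NOR true = false
s5 = s4 OR x2 = false OR true = true
s6 = s3 AND s5 = false AND true = false
s7 = s5 NOR s3 = true NOR false = false
s8 = s5 NOR s6 = true NOR false = false
s10 = s7 NOR s1 = false NOR false = true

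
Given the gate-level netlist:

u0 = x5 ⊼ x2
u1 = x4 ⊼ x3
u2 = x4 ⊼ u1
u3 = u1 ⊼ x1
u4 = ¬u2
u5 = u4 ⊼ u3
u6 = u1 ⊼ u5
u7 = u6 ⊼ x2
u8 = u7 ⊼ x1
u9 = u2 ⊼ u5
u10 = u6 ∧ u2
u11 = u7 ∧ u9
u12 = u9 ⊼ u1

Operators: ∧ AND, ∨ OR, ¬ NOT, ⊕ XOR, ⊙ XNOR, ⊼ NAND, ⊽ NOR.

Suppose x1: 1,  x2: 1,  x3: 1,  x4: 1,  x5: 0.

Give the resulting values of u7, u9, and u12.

u7 = 0, u9 = 0, u12 = 1

u1 = x4 NAND x3 = 1 NAND 1 = 0
u2 = x4 NAND u1 = 1 NAND 0 = 1
u3 = u1 NAND x1 = 0 NAND 1 = 1
u4 = NOT u2 = NOT 1 = 0
u5 = u4 NAND u3 = 0 NAND 1 = 1
u6 = u1 NAND u5 = 0 NAND 1 = 1
u7 = u6 NAND x2 = 1 NAND 1 = 0
u9 = u2 NAND u5 = 1 NAND 1 = 0
u12 = u9 NAND u1 = 0 NAND 0 = 1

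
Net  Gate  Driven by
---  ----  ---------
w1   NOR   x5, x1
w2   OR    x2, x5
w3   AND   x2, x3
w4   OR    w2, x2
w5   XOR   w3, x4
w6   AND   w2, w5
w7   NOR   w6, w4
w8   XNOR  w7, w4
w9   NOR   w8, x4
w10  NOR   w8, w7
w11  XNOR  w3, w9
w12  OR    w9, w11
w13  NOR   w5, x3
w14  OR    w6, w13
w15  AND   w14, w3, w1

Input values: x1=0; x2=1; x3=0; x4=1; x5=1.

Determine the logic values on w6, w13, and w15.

w1 = x5 NOR x1 = 1 NOR 0 = 0
w2 = x2 OR x5 = 1 OR 1 = 1
w3 = x2 AND x3 = 1 AND 0 = 0
w5 = w3 XOR x4 = 0 XOR 1 = 1
w6 = w2 AND w5 = 1 AND 1 = 1
w13 = w5 NOR x3 = 1 NOR 0 = 0
w14 = w6 OR w13 = 1 OR 0 = 1
w15 = w14 AND w3 AND w1 = 1 AND 0 AND 0 = 0

w6 = 1  w13 = 0  w15 = 0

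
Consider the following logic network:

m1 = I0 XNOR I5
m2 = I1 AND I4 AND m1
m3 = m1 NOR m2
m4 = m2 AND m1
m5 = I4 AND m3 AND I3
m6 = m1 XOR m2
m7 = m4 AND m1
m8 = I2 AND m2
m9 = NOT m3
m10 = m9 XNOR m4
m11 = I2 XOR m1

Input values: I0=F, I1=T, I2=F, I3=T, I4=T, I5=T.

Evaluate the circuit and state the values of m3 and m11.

m3 = T, m11 = F

m1 = I0 XNOR I5 = F XNOR T = F
m2 = I1 AND I4 AND m1 = T AND T AND F = F
m3 = m1 NOR m2 = F NOR F = T
m11 = I2 XOR m1 = F XOR F = F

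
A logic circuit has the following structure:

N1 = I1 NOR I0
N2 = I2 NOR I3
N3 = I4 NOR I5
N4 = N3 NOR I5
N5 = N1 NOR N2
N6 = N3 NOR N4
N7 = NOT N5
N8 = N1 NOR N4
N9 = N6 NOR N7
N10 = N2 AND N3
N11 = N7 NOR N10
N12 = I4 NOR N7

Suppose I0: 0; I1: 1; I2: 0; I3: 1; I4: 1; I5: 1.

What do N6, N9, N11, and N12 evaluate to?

N6 = 1  N9 = 0  N11 = 1  N12 = 0

N1 = I1 NOR I0 = 1 NOR 0 = 0
N2 = I2 NOR I3 = 0 NOR 1 = 0
N3 = I4 NOR I5 = 1 NOR 1 = 0
N4 = N3 NOR I5 = 0 NOR 1 = 0
N5 = N1 NOR N2 = 0 NOR 0 = 1
N6 = N3 NOR N4 = 0 NOR 0 = 1
N7 = NOT N5 = NOT 1 = 0
N9 = N6 NOR N7 = 1 NOR 0 = 0
N10 = N2 AND N3 = 0 AND 0 = 0
N11 = N7 NOR N10 = 0 NOR 0 = 1
N12 = I4 NOR N7 = 1 NOR 0 = 0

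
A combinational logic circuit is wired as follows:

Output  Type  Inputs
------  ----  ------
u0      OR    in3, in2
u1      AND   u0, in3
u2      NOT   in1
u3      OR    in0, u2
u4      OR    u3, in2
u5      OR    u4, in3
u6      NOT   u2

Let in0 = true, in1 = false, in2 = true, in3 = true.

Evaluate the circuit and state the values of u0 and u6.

u0 = in3 OR in2 = true OR true = true
u2 = NOT in1 = NOT false = true
u6 = NOT u2 = NOT true = false

u0 = true; u6 = false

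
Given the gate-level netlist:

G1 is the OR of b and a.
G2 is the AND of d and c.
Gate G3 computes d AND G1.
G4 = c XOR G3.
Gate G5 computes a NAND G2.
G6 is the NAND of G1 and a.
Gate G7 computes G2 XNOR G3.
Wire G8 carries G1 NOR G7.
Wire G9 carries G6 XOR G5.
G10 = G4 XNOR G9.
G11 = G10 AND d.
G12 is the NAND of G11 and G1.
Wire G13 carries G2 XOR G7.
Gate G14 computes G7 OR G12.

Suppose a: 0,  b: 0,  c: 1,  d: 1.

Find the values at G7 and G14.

G1 = b OR a = 0 OR 0 = 0
G2 = d AND c = 1 AND 1 = 1
G3 = d AND G1 = 1 AND 0 = 0
G4 = c XOR G3 = 1 XOR 0 = 1
G5 = a NAND G2 = 0 NAND 1 = 1
G6 = G1 NAND a = 0 NAND 0 = 1
G7 = G2 XNOR G3 = 1 XNOR 0 = 0
G9 = G6 XOR G5 = 1 XOR 1 = 0
G10 = G4 XNOR G9 = 1 XNOR 0 = 0
G11 = G10 AND d = 0 AND 1 = 0
G12 = G11 NAND G1 = 0 NAND 0 = 1
G14 = G7 OR G12 = 0 OR 1 = 1

G7 = 0, G14 = 1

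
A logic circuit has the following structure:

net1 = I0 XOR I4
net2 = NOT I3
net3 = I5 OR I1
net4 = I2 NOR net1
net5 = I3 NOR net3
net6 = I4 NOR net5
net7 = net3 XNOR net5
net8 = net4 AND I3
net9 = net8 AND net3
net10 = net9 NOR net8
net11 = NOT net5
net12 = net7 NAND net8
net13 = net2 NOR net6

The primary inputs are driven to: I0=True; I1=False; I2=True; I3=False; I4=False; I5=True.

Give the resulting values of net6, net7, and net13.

net2 = NOT I3 = NOT False = True
net3 = I5 OR I1 = True OR False = True
net5 = I3 NOR net3 = False NOR True = False
net6 = I4 NOR net5 = False NOR False = True
net7 = net3 XNOR net5 = True XNOR False = False
net13 = net2 NOR net6 = True NOR True = False

net6 = True, net7 = False, net13 = False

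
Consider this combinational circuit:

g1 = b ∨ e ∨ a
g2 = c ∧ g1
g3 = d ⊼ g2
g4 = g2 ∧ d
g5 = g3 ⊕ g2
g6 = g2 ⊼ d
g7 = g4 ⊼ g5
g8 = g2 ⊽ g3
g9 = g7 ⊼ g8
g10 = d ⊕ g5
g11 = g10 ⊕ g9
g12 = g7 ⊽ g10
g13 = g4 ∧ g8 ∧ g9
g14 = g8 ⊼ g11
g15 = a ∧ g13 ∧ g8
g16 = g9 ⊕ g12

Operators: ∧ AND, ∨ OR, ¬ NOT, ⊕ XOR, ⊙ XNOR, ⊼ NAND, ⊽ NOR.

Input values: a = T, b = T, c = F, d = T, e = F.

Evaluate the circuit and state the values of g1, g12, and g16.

g1 = b OR e OR a = T OR F OR T = T
g2 = c AND g1 = F AND T = F
g3 = d NAND g2 = T NAND F = T
g4 = g2 AND d = F AND T = F
g5 = g3 XOR g2 = T XOR F = T
g7 = g4 NAND g5 = F NAND T = T
g8 = g2 NOR g3 = F NOR T = F
g9 = g7 NAND g8 = T NAND F = T
g10 = d XOR g5 = T XOR T = F
g12 = g7 NOR g10 = T NOR F = F
g16 = g9 XOR g12 = T XOR F = T

g1 = T, g12 = F, g16 = T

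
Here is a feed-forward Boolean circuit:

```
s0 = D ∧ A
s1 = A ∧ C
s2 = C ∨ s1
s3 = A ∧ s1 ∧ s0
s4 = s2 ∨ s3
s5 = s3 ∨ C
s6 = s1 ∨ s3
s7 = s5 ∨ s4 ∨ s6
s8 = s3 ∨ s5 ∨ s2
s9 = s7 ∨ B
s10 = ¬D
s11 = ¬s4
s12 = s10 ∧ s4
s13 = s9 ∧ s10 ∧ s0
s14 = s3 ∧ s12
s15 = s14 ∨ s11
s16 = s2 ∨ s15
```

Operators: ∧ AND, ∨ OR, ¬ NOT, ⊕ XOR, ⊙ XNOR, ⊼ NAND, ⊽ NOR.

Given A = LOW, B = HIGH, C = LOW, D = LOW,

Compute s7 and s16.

s7 = LOW, s16 = HIGH

s0 = D AND A = LOW AND LOW = LOW
s1 = A AND C = LOW AND LOW = LOW
s2 = C OR s1 = LOW OR LOW = LOW
s3 = A AND s1 AND s0 = LOW AND LOW AND LOW = LOW
s4 = s2 OR s3 = LOW OR LOW = LOW
s5 = s3 OR C = LOW OR LOW = LOW
s6 = s1 OR s3 = LOW OR LOW = LOW
s7 = s5 OR s4 OR s6 = LOW OR LOW OR LOW = LOW
s10 = NOT D = NOT LOW = HIGH
s11 = NOT s4 = NOT LOW = HIGH
s12 = s10 AND s4 = HIGH AND LOW = LOW
s14 = s3 AND s12 = LOW AND LOW = LOW
s15 = s14 OR s11 = LOW OR HIGH = HIGH
s16 = s2 OR s15 = LOW OR HIGH = HIGH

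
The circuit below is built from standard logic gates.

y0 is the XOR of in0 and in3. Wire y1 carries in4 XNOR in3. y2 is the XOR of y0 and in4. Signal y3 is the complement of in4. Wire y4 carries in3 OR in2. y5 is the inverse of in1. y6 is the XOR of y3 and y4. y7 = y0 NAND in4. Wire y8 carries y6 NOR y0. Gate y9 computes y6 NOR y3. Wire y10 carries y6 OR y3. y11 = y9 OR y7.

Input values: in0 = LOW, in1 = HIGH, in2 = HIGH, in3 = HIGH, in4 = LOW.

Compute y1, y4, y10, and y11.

y1 = LOW; y4 = HIGH; y10 = HIGH; y11 = HIGH

y0 = in0 XOR in3 = LOW XOR HIGH = HIGH
y1 = in4 XNOR in3 = LOW XNOR HIGH = LOW
y3 = NOT in4 = NOT LOW = HIGH
y4 = in3 OR in2 = HIGH OR HIGH = HIGH
y6 = y3 XOR y4 = HIGH XOR HIGH = LOW
y7 = y0 NAND in4 = HIGH NAND LOW = HIGH
y9 = y6 NOR y3 = LOW NOR HIGH = LOW
y10 = y6 OR y3 = LOW OR HIGH = HIGH
y11 = y9 OR y7 = LOW OR HIGH = HIGH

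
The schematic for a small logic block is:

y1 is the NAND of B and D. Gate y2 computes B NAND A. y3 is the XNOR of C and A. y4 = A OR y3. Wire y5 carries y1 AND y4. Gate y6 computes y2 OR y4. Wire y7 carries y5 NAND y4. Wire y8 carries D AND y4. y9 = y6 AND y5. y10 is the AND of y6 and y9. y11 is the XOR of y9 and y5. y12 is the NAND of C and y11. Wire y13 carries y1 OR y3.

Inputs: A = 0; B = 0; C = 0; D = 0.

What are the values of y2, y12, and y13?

y2 = 1  y12 = 1  y13 = 1

y1 = B NAND D = 0 NAND 0 = 1
y2 = B NAND A = 0 NAND 0 = 1
y3 = C XNOR A = 0 XNOR 0 = 1
y4 = A OR y3 = 0 OR 1 = 1
y5 = y1 AND y4 = 1 AND 1 = 1
y6 = y2 OR y4 = 1 OR 1 = 1
y9 = y6 AND y5 = 1 AND 1 = 1
y11 = y9 XOR y5 = 1 XOR 1 = 0
y12 = C NAND y11 = 0 NAND 0 = 1
y13 = y1 OR y3 = 1 OR 1 = 1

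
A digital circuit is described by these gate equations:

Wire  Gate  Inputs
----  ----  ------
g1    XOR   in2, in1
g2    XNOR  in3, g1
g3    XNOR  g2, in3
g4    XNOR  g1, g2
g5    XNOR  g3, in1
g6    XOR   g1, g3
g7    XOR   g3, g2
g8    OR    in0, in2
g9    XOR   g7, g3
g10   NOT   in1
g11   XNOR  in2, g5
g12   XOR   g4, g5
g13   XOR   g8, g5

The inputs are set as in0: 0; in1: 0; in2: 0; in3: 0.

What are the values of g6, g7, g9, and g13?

g1 = in2 XOR in1 = 0 XOR 0 = 0
g2 = in3 XNOR g1 = 0 XNOR 0 = 1
g3 = g2 XNOR in3 = 1 XNOR 0 = 0
g5 = g3 XNOR in1 = 0 XNOR 0 = 1
g6 = g1 XOR g3 = 0 XOR 0 = 0
g7 = g3 XOR g2 = 0 XOR 1 = 1
g8 = in0 OR in2 = 0 OR 0 = 0
g9 = g7 XOR g3 = 1 XOR 0 = 1
g13 = g8 XOR g5 = 0 XOR 1 = 1

g6 = 0  g7 = 1  g9 = 1  g13 = 1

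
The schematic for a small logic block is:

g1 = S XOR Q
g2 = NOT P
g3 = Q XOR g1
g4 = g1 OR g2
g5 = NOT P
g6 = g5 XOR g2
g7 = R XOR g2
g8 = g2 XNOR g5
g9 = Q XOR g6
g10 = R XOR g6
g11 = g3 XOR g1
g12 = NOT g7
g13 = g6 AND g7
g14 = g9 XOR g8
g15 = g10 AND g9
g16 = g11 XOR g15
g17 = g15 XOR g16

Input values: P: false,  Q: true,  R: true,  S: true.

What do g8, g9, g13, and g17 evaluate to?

g1 = S XOR Q = true XOR true = false
g2 = NOT P = NOT false = true
g3 = Q XOR g1 = true XOR false = true
g5 = NOT P = NOT false = true
g6 = g5 XOR g2 = true XOR true = false
g7 = R XOR g2 = true XOR true = false
g8 = g2 XNOR g5 = true XNOR true = true
g9 = Q XOR g6 = true XOR false = true
g10 = R XOR g6 = true XOR false = true
g11 = g3 XOR g1 = true XOR false = true
g13 = g6 AND g7 = false AND false = false
g15 = g10 AND g9 = true AND true = true
g16 = g11 XOR g15 = true XOR true = false
g17 = g15 XOR g16 = true XOR false = true

g8 = true; g9 = true; g13 = false; g17 = true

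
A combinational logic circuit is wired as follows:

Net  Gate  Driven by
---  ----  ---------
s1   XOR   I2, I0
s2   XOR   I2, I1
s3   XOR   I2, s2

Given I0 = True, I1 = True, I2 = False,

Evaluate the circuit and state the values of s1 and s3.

s1 = True, s3 = True

s1 = I2 XOR I0 = False XOR True = True
s2 = I2 XOR I1 = False XOR True = True
s3 = I2 XOR s2 = False XOR True = True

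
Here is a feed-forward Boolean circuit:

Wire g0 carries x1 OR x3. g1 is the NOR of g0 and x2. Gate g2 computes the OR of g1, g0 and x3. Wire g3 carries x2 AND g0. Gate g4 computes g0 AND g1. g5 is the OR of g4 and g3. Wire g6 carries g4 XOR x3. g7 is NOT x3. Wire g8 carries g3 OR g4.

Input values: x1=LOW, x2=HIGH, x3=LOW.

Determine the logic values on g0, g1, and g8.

g0 = x1 OR x3 = LOW OR LOW = LOW
g1 = g0 NOR x2 = LOW NOR HIGH = LOW
g3 = x2 AND g0 = HIGH AND LOW = LOW
g4 = g0 AND g1 = LOW AND LOW = LOW
g8 = g3 OR g4 = LOW OR LOW = LOW

g0 = LOW; g1 = LOW; g8 = LOW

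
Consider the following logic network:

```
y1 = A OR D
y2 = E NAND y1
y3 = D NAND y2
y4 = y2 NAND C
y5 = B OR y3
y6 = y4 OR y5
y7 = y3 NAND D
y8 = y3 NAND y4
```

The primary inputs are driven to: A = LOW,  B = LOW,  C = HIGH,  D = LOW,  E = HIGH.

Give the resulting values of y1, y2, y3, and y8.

y1 = LOW, y2 = HIGH, y3 = HIGH, y8 = HIGH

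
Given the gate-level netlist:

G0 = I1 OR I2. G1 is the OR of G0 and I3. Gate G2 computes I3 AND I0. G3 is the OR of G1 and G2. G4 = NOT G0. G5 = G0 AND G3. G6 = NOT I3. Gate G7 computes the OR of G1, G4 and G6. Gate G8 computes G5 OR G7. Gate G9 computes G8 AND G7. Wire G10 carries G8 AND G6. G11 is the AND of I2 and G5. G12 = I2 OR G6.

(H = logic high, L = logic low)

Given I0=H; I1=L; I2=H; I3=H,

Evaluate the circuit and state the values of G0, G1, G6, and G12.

G0 = H, G1 = H, G6 = L, G12 = H

G0 = I1 OR I2 = L OR H = H
G1 = G0 OR I3 = H OR H = H
G6 = NOT I3 = NOT H = L
G12 = I2 OR G6 = H OR L = H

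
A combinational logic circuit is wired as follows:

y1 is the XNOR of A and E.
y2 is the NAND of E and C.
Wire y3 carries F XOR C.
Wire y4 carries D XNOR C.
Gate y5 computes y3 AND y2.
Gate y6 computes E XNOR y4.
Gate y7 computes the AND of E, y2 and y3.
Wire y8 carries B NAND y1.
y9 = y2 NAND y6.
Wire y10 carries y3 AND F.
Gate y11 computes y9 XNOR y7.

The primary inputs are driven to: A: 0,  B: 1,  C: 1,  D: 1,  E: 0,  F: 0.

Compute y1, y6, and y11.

y1 = 1  y6 = 0  y11 = 0

y1 = A XNOR E = 0 XNOR 0 = 1
y2 = E NAND C = 0 NAND 1 = 1
y3 = F XOR C = 0 XOR 1 = 1
y4 = D XNOR C = 1 XNOR 1 = 1
y6 = E XNOR y4 = 0 XNOR 1 = 0
y7 = E AND y2 AND y3 = 0 AND 1 AND 1 = 0
y9 = y2 NAND y6 = 1 NAND 0 = 1
y11 = y9 XNOR y7 = 1 XNOR 0 = 0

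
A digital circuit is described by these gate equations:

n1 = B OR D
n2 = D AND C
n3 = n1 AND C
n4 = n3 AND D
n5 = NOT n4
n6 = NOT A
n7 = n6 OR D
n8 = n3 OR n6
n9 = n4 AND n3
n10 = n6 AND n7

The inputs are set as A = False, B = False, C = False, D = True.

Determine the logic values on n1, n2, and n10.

n1 = B OR D = False OR True = True
n2 = D AND C = True AND False = False
n6 = NOT A = NOT False = True
n7 = n6 OR D = True OR True = True
n10 = n6 AND n7 = True AND True = True

n1 = True  n2 = False  n10 = True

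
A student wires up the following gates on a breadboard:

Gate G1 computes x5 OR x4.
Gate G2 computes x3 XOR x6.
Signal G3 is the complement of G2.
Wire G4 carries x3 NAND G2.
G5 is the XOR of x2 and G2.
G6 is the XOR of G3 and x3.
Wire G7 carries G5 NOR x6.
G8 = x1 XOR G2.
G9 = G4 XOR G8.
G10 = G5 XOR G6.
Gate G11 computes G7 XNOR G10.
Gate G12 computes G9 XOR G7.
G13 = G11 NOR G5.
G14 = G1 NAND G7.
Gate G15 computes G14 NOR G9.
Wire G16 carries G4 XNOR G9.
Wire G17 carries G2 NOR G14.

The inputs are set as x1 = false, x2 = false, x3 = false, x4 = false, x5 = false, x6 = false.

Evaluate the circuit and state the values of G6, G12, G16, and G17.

G1 = x5 OR x4 = false OR false = false
G2 = x3 XOR x6 = false XOR false = false
G3 = NOT G2 = NOT false = true
G4 = x3 NAND G2 = false NAND false = true
G5 = x2 XOR G2 = false XOR false = false
G6 = G3 XOR x3 = true XOR false = true
G7 = G5 NOR x6 = false NOR false = true
G8 = x1 XOR G2 = false XOR false = false
G9 = G4 XOR G8 = true XOR false = true
G12 = G9 XOR G7 = true XOR true = false
G14 = G1 NAND G7 = false NAND true = true
G16 = G4 XNOR G9 = true XNOR true = true
G17 = G2 NOR G14 = false NOR true = false

G6 = true, G12 = false, G16 = true, G17 = false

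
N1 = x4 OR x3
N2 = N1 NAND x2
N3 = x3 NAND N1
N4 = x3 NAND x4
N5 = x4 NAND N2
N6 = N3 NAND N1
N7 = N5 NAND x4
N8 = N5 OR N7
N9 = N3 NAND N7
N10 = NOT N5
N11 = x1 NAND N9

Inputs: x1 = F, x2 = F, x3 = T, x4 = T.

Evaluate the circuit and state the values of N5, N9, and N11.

N5 = F  N9 = T  N11 = T

N1 = x4 OR x3 = T OR T = T
N2 = N1 NAND x2 = T NAND F = T
N3 = x3 NAND N1 = T NAND T = F
N5 = x4 NAND N2 = T NAND T = F
N7 = N5 NAND x4 = F NAND T = T
N9 = N3 NAND N7 = F NAND T = T
N11 = x1 NAND N9 = F NAND T = T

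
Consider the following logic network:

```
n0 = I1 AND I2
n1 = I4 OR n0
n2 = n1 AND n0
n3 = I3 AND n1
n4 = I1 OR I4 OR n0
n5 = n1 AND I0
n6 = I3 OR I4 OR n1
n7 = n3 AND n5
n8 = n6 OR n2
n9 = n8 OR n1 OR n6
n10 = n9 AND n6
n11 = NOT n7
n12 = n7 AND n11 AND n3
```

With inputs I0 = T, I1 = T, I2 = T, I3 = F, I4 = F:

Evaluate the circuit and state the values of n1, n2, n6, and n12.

n1 = T  n2 = T  n6 = T  n12 = F

n0 = I1 AND I2 = T AND T = T
n1 = I4 OR n0 = F OR T = T
n2 = n1 AND n0 = T AND T = T
n3 = I3 AND n1 = F AND T = F
n5 = n1 AND I0 = T AND T = T
n6 = I3 OR I4 OR n1 = F OR F OR T = T
n7 = n3 AND n5 = F AND T = F
n11 = NOT n7 = NOT F = T
n12 = n7 AND n11 AND n3 = F AND T AND F = F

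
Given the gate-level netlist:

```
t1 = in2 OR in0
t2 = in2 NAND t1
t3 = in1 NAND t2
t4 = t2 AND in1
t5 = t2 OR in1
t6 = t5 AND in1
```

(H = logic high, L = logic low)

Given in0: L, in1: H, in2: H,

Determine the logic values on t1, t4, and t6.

t1 = in2 OR in0 = H OR L = H
t2 = in2 NAND t1 = H NAND H = L
t4 = t2 AND in1 = L AND H = L
t5 = t2 OR in1 = L OR H = H
t6 = t5 AND in1 = H AND H = H

t1 = H; t4 = L; t6 = H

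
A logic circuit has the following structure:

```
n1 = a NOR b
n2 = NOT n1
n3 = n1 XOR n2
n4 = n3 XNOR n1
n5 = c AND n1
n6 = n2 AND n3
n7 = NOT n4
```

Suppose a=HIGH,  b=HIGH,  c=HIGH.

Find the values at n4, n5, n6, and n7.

n4 = LOW; n5 = LOW; n6 = HIGH; n7 = HIGH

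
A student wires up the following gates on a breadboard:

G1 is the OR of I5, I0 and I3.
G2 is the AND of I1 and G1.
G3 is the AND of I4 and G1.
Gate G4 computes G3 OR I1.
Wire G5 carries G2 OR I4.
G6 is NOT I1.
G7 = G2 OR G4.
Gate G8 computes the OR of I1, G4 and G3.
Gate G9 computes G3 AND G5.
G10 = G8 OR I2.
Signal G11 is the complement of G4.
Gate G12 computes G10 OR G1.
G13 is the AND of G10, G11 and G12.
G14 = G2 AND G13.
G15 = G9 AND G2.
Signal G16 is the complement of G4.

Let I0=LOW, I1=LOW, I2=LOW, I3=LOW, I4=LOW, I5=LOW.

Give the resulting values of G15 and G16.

G1 = I5 OR I0 OR I3 = LOW OR LOW OR LOW = LOW
G2 = I1 AND G1 = LOW AND LOW = LOW
G3 = I4 AND G1 = LOW AND LOW = LOW
G4 = G3 OR I1 = LOW OR LOW = LOW
G5 = G2 OR I4 = LOW OR LOW = LOW
G9 = G3 AND G5 = LOW AND LOW = LOW
G15 = G9 AND G2 = LOW AND LOW = LOW
G16 = NOT G4 = NOT LOW = HIGH

G15 = LOW, G16 = HIGH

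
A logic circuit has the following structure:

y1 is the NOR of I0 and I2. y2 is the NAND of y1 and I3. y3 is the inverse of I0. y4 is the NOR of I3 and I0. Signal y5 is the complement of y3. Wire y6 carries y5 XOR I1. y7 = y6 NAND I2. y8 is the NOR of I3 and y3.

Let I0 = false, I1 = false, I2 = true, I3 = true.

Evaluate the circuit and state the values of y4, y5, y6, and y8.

y4 = false, y5 = false, y6 = false, y8 = false

y3 = NOT I0 = NOT false = true
y4 = I3 NOR I0 = true NOR false = false
y5 = NOT y3 = NOT true = false
y6 = y5 XOR I1 = false XOR false = false
y8 = I3 NOR y3 = true NOR true = false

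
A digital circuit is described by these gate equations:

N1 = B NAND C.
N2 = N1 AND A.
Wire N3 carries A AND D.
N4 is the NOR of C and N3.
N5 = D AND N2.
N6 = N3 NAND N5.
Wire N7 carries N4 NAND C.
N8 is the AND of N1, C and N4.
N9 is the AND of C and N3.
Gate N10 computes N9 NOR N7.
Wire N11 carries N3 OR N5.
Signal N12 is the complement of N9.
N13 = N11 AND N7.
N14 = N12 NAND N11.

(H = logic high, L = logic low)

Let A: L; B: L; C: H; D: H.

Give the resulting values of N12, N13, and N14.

N12 = H, N13 = L, N14 = H

N1 = B NAND C = L NAND H = H
N2 = N1 AND A = H AND L = L
N3 = A AND D = L AND H = L
N4 = C NOR N3 = H NOR L = L
N5 = D AND N2 = H AND L = L
N7 = N4 NAND C = L NAND H = H
N9 = C AND N3 = H AND L = L
N11 = N3 OR N5 = L OR L = L
N12 = NOT N9 = NOT L = H
N13 = N11 AND N7 = L AND H = L
N14 = N12 NAND N11 = H NAND L = H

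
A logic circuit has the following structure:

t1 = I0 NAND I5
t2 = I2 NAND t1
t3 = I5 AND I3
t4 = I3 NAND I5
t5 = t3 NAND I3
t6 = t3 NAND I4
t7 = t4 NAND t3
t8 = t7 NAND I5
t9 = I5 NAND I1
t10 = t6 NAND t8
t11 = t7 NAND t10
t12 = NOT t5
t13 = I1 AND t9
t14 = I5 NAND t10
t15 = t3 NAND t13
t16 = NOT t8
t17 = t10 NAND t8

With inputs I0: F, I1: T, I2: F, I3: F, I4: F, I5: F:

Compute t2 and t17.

t1 = I0 NAND I5 = F NAND F = T
t2 = I2 NAND t1 = F NAND T = T
t3 = I5 AND I3 = F AND F = F
t4 = I3 NAND I5 = F NAND F = T
t6 = t3 NAND I4 = F NAND F = T
t7 = t4 NAND t3 = T NAND F = T
t8 = t7 NAND I5 = T NAND F = T
t10 = t6 NAND t8 = T NAND T = F
t17 = t10 NAND t8 = F NAND T = T

t2 = T  t17 = T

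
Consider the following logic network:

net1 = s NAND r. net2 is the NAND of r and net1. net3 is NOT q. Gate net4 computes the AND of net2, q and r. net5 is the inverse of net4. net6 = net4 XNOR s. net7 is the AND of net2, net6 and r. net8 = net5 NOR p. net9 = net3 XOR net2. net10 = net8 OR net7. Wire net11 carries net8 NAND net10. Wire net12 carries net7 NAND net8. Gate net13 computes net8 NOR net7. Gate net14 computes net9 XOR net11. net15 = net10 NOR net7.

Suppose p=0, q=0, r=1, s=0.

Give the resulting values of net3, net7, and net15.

net1 = s NAND r = 0 NAND 1 = 1
net2 = r NAND net1 = 1 NAND 1 = 0
net3 = NOT q = NOT 0 = 1
net4 = net2 AND q AND r = 0 AND 0 AND 1 = 0
net5 = NOT net4 = NOT 0 = 1
net6 = net4 XNOR s = 0 XNOR 0 = 1
net7 = net2 AND net6 AND r = 0 AND 1 AND 1 = 0
net8 = net5 NOR p = 1 NOR 0 = 0
net10 = net8 OR net7 = 0 OR 0 = 0
net15 = net10 NOR net7 = 0 NOR 0 = 1

net3 = 1  net7 = 0  net15 = 1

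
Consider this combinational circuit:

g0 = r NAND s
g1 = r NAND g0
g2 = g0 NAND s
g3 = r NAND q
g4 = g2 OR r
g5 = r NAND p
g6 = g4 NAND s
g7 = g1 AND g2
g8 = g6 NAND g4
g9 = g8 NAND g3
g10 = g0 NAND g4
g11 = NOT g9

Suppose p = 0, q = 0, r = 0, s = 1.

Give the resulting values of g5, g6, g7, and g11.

g5 = 1, g6 = 1, g7 = 0, g11 = 1

g0 = r NAND s = 0 NAND 1 = 1
g1 = r NAND g0 = 0 NAND 1 = 1
g2 = g0 NAND s = 1 NAND 1 = 0
g3 = r NAND q = 0 NAND 0 = 1
g4 = g2 OR r = 0 OR 0 = 0
g5 = r NAND p = 0 NAND 0 = 1
g6 = g4 NAND s = 0 NAND 1 = 1
g7 = g1 AND g2 = 1 AND 0 = 0
g8 = g6 NAND g4 = 1 NAND 0 = 1
g9 = g8 NAND g3 = 1 NAND 1 = 0
g11 = NOT g9 = NOT 0 = 1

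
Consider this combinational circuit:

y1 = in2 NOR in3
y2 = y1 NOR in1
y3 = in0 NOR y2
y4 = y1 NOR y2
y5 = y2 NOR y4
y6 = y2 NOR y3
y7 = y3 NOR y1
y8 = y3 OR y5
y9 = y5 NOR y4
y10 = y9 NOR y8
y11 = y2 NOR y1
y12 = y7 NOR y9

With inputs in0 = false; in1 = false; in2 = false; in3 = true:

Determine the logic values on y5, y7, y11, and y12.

y1 = in2 NOR in3 = false NOR true = false
y2 = y1 NOR in1 = false NOR false = true
y3 = in0 NOR y2 = false NOR true = false
y4 = y1 NOR y2 = false NOR true = false
y5 = y2 NOR y4 = true NOR false = false
y7 = y3 NOR y1 = false NOR false = true
y9 = y5 NOR y4 = false NOR false = true
y11 = y2 NOR y1 = true NOR false = false
y12 = y7 NOR y9 = true NOR true = false

y5 = false, y7 = true, y11 = false, y12 = false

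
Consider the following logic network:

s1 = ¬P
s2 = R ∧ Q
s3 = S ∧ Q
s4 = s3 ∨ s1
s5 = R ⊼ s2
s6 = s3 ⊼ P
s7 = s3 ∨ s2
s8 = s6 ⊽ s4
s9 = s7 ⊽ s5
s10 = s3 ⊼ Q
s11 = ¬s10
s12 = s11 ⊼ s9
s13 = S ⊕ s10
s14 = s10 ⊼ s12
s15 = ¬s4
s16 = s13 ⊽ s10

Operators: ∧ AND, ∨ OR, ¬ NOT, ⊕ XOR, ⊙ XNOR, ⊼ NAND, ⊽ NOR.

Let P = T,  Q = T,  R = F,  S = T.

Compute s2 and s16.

s2 = F  s16 = F

s2 = R AND Q = F AND T = F
s3 = S AND Q = T AND T = T
s10 = s3 NAND Q = T NAND T = F
s13 = S XOR s10 = T XOR F = T
s16 = s13 NOR s10 = T NOR F = F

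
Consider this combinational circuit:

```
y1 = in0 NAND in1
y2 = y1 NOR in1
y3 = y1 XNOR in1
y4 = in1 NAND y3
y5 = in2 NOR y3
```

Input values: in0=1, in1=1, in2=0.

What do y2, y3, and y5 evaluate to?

y1 = in0 NAND in1 = 1 NAND 1 = 0
y2 = y1 NOR in1 = 0 NOR 1 = 0
y3 = y1 XNOR in1 = 0 XNOR 1 = 0
y5 = in2 NOR y3 = 0 NOR 0 = 1

y2 = 0, y3 = 0, y5 = 1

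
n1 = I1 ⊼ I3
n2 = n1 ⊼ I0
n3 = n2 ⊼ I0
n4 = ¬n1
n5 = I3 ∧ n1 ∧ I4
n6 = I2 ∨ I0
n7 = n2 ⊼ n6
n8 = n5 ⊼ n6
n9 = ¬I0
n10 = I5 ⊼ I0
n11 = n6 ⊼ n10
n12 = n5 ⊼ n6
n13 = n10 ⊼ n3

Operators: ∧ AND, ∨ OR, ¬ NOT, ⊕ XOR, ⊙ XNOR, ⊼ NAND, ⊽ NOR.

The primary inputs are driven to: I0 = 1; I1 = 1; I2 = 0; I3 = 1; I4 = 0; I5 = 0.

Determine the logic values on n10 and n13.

n10 = 1, n13 = 1

n1 = I1 NAND I3 = 1 NAND 1 = 0
n2 = n1 NAND I0 = 0 NAND 1 = 1
n3 = n2 NAND I0 = 1 NAND 1 = 0
n10 = I5 NAND I0 = 0 NAND 1 = 1
n13 = n10 NAND n3 = 1 NAND 0 = 1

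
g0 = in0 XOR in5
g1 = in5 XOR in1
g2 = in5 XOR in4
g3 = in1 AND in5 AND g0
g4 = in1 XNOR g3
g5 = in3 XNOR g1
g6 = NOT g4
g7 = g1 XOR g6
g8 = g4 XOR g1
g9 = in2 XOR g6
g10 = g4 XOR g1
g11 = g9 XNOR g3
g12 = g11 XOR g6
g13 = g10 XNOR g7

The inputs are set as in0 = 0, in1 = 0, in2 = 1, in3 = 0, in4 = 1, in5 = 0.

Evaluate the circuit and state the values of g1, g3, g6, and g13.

g1 = 0, g3 = 0, g6 = 0, g13 = 0

g0 = in0 XOR in5 = 0 XOR 0 = 0
g1 = in5 XOR in1 = 0 XOR 0 = 0
g3 = in1 AND in5 AND g0 = 0 AND 0 AND 0 = 0
g4 = in1 XNOR g3 = 0 XNOR 0 = 1
g6 = NOT g4 = NOT 1 = 0
g7 = g1 XOR g6 = 0 XOR 0 = 0
g10 = g4 XOR g1 = 1 XOR 0 = 1
g13 = g10 XNOR g7 = 1 XNOR 0 = 0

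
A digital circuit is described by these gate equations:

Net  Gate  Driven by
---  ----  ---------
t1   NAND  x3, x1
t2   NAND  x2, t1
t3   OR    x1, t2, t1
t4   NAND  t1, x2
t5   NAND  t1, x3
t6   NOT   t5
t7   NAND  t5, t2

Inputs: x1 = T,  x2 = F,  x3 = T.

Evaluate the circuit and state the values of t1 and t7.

t1 = F; t7 = F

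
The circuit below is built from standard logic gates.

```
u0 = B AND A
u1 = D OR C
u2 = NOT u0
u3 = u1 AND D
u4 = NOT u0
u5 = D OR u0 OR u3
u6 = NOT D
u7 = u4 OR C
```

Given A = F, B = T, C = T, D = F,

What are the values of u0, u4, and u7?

u0 = F; u4 = T; u7 = T

u0 = B AND A = T AND F = F
u4 = NOT u0 = NOT F = T
u7 = u4 OR C = T OR T = T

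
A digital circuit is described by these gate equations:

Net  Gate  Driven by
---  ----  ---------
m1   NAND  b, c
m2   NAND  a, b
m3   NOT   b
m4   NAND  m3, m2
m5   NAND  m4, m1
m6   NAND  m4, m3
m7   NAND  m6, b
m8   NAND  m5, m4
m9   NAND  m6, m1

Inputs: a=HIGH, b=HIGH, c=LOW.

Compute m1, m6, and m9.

m1 = HIGH, m6 = HIGH, m9 = LOW

m1 = b NAND c = HIGH NAND LOW = HIGH
m2 = a NAND b = HIGH NAND HIGH = LOW
m3 = NOT b = NOT HIGH = LOW
m4 = m3 NAND m2 = LOW NAND LOW = HIGH
m6 = m4 NAND m3 = HIGH NAND LOW = HIGH
m9 = m6 NAND m1 = HIGH NAND HIGH = LOW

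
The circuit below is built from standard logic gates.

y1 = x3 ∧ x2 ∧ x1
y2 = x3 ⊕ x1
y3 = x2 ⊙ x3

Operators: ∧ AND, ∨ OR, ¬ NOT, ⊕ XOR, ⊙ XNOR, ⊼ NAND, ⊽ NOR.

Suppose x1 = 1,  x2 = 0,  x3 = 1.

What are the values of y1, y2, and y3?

y1 = 0  y2 = 0  y3 = 0

y1 = 1 ∧ 0 ∧ 1 = 0
y2 = 1 ⊕ 1 = 0
y3 = 0 ⊙ 1 = 0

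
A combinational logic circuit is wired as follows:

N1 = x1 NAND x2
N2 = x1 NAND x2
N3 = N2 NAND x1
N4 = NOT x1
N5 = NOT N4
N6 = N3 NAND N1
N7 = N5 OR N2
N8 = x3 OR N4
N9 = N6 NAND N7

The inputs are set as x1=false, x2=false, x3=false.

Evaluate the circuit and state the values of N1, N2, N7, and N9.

N1 = x1 NAND x2 = false NAND false = true
N2 = x1 NAND x2 = false NAND false = true
N3 = N2 NAND x1 = true NAND false = true
N4 = NOT x1 = NOT false = true
N5 = NOT N4 = NOT true = false
N6 = N3 NAND N1 = true NAND true = false
N7 = N5 OR N2 = false OR true = true
N9 = N6 NAND N7 = false NAND true = true

N1 = true, N2 = true, N7 = true, N9 = true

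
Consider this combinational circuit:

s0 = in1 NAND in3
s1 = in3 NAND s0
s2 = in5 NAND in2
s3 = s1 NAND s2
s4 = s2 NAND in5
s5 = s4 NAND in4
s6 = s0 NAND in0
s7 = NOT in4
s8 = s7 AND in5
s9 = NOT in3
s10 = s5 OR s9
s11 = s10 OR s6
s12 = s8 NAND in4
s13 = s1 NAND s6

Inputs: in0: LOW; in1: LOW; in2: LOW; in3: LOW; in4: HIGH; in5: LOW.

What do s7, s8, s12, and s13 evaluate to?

s7 = LOW; s8 = LOW; s12 = HIGH; s13 = LOW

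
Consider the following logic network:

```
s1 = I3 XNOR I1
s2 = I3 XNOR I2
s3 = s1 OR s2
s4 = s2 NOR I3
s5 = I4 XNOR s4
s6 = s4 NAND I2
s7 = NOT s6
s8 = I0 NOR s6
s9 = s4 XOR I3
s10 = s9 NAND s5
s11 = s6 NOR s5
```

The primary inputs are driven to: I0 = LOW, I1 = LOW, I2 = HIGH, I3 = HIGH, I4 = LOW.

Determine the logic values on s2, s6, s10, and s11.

s2 = HIGH, s6 = HIGH, s10 = LOW, s11 = LOW

s2 = I3 XNOR I2 = HIGH XNOR HIGH = HIGH
s4 = s2 NOR I3 = HIGH NOR HIGH = LOW
s5 = I4 XNOR s4 = LOW XNOR LOW = HIGH
s6 = s4 NAND I2 = LOW NAND HIGH = HIGH
s9 = s4 XOR I3 = LOW XOR HIGH = HIGH
s10 = s9 NAND s5 = HIGH NAND HIGH = LOW
s11 = s6 NOR s5 = HIGH NOR HIGH = LOW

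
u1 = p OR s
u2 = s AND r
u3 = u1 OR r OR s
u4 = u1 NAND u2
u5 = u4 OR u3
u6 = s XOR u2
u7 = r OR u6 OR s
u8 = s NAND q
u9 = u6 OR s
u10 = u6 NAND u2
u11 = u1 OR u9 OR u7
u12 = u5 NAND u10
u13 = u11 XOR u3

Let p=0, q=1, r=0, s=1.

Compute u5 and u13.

u1 = p OR s = 0 OR 1 = 1
u2 = s AND r = 1 AND 0 = 0
u3 = u1 OR r OR s = 1 OR 0 OR 1 = 1
u4 = u1 NAND u2 = 1 NAND 0 = 1
u5 = u4 OR u3 = 1 OR 1 = 1
u6 = s XOR u2 = 1 XOR 0 = 1
u7 = r OR u6 OR s = 0 OR 1 OR 1 = 1
u9 = u6 OR s = 1 OR 1 = 1
u11 = u1 OR u9 OR u7 = 1 OR 1 OR 1 = 1
u13 = u11 XOR u3 = 1 XOR 1 = 0

u5 = 1  u13 = 0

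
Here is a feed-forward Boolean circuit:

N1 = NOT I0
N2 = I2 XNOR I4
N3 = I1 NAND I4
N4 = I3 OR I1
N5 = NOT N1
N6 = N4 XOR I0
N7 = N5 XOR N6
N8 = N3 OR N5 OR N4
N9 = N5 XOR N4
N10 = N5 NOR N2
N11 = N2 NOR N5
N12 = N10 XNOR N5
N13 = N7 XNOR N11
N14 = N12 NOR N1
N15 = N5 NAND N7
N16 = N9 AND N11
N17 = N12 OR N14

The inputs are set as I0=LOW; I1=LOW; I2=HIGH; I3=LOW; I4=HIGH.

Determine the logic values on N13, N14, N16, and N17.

N1 = NOT I0 = NOT LOW = HIGH
N2 = I2 XNOR I4 = HIGH XNOR HIGH = HIGH
N4 = I3 OR I1 = LOW OR LOW = LOW
N5 = NOT N1 = NOT HIGH = LOW
N6 = N4 XOR I0 = LOW XOR LOW = LOW
N7 = N5 XOR N6 = LOW XOR LOW = LOW
N9 = N5 XOR N4 = LOW XOR LOW = LOW
N10 = N5 NOR N2 = LOW NOR HIGH = LOW
N11 = N2 NOR N5 = HIGH NOR LOW = LOW
N12 = N10 XNOR N5 = LOW XNOR LOW = HIGH
N13 = N7 XNOR N11 = LOW XNOR LOW = HIGH
N14 = N12 NOR N1 = HIGH NOR HIGH = LOW
N16 = N9 AND N11 = LOW AND LOW = LOW
N17 = N12 OR N14 = HIGH OR LOW = HIGH

N13 = HIGH, N14 = LOW, N16 = LOW, N17 = HIGH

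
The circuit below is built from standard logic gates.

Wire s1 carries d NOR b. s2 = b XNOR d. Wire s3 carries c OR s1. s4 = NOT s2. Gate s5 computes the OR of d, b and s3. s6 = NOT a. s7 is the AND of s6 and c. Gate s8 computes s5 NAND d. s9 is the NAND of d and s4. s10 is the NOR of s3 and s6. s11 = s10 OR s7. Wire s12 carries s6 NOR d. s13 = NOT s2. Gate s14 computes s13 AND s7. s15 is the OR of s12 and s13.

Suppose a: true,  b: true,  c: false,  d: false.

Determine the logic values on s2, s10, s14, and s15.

s1 = d NOR b = false NOR true = false
s2 = b XNOR d = true XNOR false = false
s3 = c OR s1 = false OR false = false
s6 = NOT a = NOT true = false
s7 = s6 AND c = false AND false = false
s10 = s3 NOR s6 = false NOR false = true
s12 = s6 NOR d = false NOR false = true
s13 = NOT s2 = NOT false = true
s14 = s13 AND s7 = true AND false = false
s15 = s12 OR s13 = true OR true = true

s2 = false; s10 = true; s14 = false; s15 = true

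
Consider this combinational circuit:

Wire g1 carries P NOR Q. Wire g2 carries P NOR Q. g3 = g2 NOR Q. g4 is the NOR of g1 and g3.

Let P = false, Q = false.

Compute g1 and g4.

g1 = P NOR Q = false NOR false = true
g2 = P NOR Q = false NOR false = true
g3 = g2 NOR Q = true NOR false = false
g4 = g1 NOR g3 = true NOR false = false

g1 = true  g4 = false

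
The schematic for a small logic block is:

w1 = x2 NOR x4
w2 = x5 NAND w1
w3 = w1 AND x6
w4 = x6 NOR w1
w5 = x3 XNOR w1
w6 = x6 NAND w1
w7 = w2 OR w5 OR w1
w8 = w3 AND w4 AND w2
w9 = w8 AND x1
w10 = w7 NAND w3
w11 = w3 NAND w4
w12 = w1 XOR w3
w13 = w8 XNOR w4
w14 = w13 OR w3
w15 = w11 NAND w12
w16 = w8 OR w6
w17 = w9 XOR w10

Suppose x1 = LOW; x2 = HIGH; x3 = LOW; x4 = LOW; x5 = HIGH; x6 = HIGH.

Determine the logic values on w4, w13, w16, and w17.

w4 = LOW, w13 = HIGH, w16 = HIGH, w17 = HIGH

w1 = x2 NOR x4 = HIGH NOR LOW = LOW
w2 = x5 NAND w1 = HIGH NAND LOW = HIGH
w3 = w1 AND x6 = LOW AND HIGH = LOW
w4 = x6 NOR w1 = HIGH NOR LOW = LOW
w5 = x3 XNOR w1 = LOW XNOR LOW = HIGH
w6 = x6 NAND w1 = HIGH NAND LOW = HIGH
w7 = w2 OR w5 OR w1 = HIGH OR HIGH OR LOW = HIGH
w8 = w3 AND w4 AND w2 = LOW AND LOW AND HIGH = LOW
w9 = w8 AND x1 = LOW AND LOW = LOW
w10 = w7 NAND w3 = HIGH NAND LOW = HIGH
w13 = w8 XNOR w4 = LOW XNOR LOW = HIGH
w16 = w8 OR w6 = LOW OR HIGH = HIGH
w17 = w9 XOR w10 = LOW XOR HIGH = HIGH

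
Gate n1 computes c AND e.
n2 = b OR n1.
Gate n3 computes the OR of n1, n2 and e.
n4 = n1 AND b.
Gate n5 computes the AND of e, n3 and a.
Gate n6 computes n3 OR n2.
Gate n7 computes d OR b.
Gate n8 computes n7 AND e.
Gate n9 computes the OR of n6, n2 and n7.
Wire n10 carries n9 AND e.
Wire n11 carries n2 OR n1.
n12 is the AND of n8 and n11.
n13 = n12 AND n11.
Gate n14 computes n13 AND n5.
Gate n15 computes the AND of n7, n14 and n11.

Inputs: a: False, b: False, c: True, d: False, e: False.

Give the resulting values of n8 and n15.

n8 = False; n15 = False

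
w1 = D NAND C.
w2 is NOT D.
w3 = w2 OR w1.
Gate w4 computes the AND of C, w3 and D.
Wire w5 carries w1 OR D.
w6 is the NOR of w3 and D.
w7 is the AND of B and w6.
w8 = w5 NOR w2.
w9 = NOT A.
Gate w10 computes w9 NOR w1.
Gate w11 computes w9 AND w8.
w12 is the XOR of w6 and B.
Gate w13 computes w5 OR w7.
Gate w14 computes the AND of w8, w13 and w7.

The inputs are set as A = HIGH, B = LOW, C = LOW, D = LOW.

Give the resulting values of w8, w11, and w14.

w8 = LOW; w11 = LOW; w14 = LOW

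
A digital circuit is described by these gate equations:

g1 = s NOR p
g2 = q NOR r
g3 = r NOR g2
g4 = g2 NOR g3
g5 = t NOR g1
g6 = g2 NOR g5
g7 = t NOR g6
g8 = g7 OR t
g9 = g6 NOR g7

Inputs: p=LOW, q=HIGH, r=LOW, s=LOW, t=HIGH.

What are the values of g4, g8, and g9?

g4 = LOW, g8 = HIGH, g9 = LOW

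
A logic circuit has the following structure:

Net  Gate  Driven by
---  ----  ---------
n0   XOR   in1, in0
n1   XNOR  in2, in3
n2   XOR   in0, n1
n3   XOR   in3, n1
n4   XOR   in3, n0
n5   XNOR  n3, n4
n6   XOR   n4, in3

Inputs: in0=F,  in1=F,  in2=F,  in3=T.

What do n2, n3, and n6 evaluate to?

n2 = F, n3 = T, n6 = F

n0 = in1 XOR in0 = F XOR F = F
n1 = in2 XNOR in3 = F XNOR T = F
n2 = in0 XOR n1 = F XOR F = F
n3 = in3 XOR n1 = T XOR F = T
n4 = in3 XOR n0 = T XOR F = T
n6 = n4 XOR in3 = T XOR T = F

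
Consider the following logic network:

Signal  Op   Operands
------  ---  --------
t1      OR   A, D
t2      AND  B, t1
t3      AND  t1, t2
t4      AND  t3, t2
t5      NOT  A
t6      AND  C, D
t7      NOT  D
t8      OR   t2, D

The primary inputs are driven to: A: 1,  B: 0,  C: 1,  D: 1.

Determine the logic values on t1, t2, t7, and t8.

t1 = A OR D = 1 OR 1 = 1
t2 = B AND t1 = 0 AND 1 = 0
t7 = NOT D = NOT 1 = 0
t8 = t2 OR D = 0 OR 1 = 1

t1 = 1; t2 = 0; t7 = 0; t8 = 1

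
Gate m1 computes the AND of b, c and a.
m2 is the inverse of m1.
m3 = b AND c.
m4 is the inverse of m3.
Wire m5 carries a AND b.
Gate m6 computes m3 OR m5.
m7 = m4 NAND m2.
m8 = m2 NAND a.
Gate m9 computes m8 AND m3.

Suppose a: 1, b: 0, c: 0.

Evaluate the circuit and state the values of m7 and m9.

m1 = b AND c AND a = 0 AND 0 AND 1 = 0
m2 = NOT m1 = NOT 0 = 1
m3 = b AND c = 0 AND 0 = 0
m4 = NOT m3 = NOT 0 = 1
m7 = m4 NAND m2 = 1 NAND 1 = 0
m8 = m2 NAND a = 1 NAND 1 = 0
m9 = m8 AND m3 = 0 AND 0 = 0

m7 = 0, m9 = 0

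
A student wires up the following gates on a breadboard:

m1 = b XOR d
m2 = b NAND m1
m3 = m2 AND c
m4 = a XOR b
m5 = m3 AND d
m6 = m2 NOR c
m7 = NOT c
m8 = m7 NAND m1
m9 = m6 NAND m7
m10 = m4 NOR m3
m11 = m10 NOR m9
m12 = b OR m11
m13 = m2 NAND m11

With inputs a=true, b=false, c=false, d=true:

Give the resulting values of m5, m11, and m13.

m5 = false; m11 = false; m13 = true

m1 = b XOR d = false XOR true = true
m2 = b NAND m1 = false NAND true = true
m3 = m2 AND c = true AND false = false
m4 = a XOR b = true XOR false = true
m5 = m3 AND d = false AND true = false
m6 = m2 NOR c = true NOR false = false
m7 = NOT c = NOT false = true
m9 = m6 NAND m7 = false NAND true = true
m10 = m4 NOR m3 = true NOR false = false
m11 = m10 NOR m9 = false NOR true = false
m13 = m2 NAND m11 = true NAND false = true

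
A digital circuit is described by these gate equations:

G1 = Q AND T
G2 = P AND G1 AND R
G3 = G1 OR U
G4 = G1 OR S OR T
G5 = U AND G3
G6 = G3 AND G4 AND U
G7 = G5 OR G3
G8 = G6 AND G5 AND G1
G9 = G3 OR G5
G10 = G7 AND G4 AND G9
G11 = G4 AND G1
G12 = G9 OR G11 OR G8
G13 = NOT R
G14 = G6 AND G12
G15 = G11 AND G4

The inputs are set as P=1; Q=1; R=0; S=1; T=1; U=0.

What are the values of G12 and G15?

G12 = 1, G15 = 1

G1 = Q AND T = 1 AND 1 = 1
G3 = G1 OR U = 1 OR 0 = 1
G4 = G1 OR S OR T = 1 OR 1 OR 1 = 1
G5 = U AND G3 = 0 AND 1 = 0
G6 = G3 AND G4 AND U = 1 AND 1 AND 0 = 0
G8 = G6 AND G5 AND G1 = 0 AND 0 AND 1 = 0
G9 = G3 OR G5 = 1 OR 0 = 1
G11 = G4 AND G1 = 1 AND 1 = 1
G12 = G9 OR G11 OR G8 = 1 OR 1 OR 0 = 1
G15 = G11 AND G4 = 1 AND 1 = 1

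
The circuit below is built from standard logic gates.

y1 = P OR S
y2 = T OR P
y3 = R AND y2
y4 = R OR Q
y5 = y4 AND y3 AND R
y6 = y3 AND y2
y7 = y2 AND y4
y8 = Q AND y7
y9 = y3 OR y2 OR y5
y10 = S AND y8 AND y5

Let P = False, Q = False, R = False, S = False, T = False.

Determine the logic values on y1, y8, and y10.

y1 = False; y8 = False; y10 = False

y1 = P OR S = False OR False = False
y2 = T OR P = False OR False = False
y3 = R AND y2 = False AND False = False
y4 = R OR Q = False OR False = False
y5 = y4 AND y3 AND R = False AND False AND False = False
y7 = y2 AND y4 = False AND False = False
y8 = Q AND y7 = False AND False = False
y10 = S AND y8 AND y5 = False AND False AND False = False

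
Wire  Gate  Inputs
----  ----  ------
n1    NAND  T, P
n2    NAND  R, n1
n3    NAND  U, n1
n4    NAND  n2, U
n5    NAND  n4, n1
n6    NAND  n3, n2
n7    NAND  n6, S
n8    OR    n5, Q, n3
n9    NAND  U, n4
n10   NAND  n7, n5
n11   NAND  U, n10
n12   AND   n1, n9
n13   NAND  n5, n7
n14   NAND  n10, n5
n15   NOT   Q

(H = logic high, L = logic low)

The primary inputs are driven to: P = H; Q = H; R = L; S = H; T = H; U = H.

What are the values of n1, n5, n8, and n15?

n1 = T NAND P = H NAND H = L
n2 = R NAND n1 = L NAND L = H
n3 = U NAND n1 = H NAND L = H
n4 = n2 NAND U = H NAND H = L
n5 = n4 NAND n1 = L NAND L = H
n8 = n5 OR Q OR n3 = H OR H OR H = H
n15 = NOT Q = NOT H = L

n1 = L; n5 = H; n8 = H; n15 = L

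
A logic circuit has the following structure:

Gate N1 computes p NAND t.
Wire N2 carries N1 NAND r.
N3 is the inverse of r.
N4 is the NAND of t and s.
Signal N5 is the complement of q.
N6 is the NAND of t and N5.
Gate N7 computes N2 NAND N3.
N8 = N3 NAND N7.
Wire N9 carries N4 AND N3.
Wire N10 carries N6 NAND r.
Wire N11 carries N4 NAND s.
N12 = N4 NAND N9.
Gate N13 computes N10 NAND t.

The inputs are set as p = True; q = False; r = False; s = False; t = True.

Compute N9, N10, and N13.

N9 = True  N10 = True  N13 = False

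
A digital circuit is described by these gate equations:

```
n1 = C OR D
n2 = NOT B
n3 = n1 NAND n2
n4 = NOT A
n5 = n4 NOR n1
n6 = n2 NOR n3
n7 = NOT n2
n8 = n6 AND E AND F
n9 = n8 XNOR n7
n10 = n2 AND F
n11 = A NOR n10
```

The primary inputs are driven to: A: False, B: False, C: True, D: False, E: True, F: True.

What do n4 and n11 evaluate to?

n4 = True  n11 = False

n2 = NOT B = NOT False = True
n4 = NOT A = NOT False = True
n10 = n2 AND F = True AND True = True
n11 = A NOR n10 = False NOR True = False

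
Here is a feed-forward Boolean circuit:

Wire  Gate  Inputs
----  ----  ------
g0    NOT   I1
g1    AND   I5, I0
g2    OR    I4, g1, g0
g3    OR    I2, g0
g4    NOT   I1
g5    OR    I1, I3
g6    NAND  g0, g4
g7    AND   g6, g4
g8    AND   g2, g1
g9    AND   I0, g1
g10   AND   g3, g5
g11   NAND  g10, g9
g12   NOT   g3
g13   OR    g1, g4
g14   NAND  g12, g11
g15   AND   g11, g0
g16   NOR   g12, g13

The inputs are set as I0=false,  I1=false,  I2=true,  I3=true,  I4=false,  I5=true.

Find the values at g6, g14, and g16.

g0 = NOT I1 = NOT false = true
g1 = I5 AND I0 = true AND false = false
g3 = I2 OR g0 = true OR true = true
g4 = NOT I1 = NOT false = true
g5 = I1 OR I3 = false OR true = true
g6 = g0 NAND g4 = true NAND true = false
g9 = I0 AND g1 = false AND false = false
g10 = g3 AND g5 = true AND true = true
g11 = g10 NAND g9 = true NAND false = true
g12 = NOT g3 = NOT true = false
g13 = g1 OR g4 = false OR true = true
g14 = g12 NAND g11 = false NAND true = true
g16 = g12 NOR g13 = false NOR true = false

g6 = false, g14 = true, g16 = false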